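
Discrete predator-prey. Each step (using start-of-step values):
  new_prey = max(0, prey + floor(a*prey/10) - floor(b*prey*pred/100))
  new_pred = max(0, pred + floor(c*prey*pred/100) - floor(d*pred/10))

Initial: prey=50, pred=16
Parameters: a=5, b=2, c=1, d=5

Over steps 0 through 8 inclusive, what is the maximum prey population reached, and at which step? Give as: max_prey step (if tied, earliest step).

Answer: 91 4

Derivation:
Step 1: prey: 50+25-16=59; pred: 16+8-8=16
Step 2: prey: 59+29-18=70; pred: 16+9-8=17
Step 3: prey: 70+35-23=82; pred: 17+11-8=20
Step 4: prey: 82+41-32=91; pred: 20+16-10=26
Step 5: prey: 91+45-47=89; pred: 26+23-13=36
Step 6: prey: 89+44-64=69; pred: 36+32-18=50
Step 7: prey: 69+34-69=34; pred: 50+34-25=59
Step 8: prey: 34+17-40=11; pred: 59+20-29=50
Max prey = 91 at step 4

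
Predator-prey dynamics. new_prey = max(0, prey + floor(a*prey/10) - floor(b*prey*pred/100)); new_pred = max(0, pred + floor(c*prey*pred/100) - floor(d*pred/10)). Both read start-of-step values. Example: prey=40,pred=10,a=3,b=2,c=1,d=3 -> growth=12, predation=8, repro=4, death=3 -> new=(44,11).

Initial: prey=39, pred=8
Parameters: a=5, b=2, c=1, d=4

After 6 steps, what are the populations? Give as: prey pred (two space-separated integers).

Step 1: prey: 39+19-6=52; pred: 8+3-3=8
Step 2: prey: 52+26-8=70; pred: 8+4-3=9
Step 3: prey: 70+35-12=93; pred: 9+6-3=12
Step 4: prey: 93+46-22=117; pred: 12+11-4=19
Step 5: prey: 117+58-44=131; pred: 19+22-7=34
Step 6: prey: 131+65-89=107; pred: 34+44-13=65

Answer: 107 65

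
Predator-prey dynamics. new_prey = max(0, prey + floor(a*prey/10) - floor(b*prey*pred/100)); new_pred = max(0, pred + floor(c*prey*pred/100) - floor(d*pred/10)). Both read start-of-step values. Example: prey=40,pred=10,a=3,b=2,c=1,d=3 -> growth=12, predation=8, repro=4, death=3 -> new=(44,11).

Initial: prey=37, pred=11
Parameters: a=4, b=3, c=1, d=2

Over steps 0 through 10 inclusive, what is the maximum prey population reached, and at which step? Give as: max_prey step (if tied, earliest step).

Answer: 39 1

Derivation:
Step 1: prey: 37+14-12=39; pred: 11+4-2=13
Step 2: prey: 39+15-15=39; pred: 13+5-2=16
Step 3: prey: 39+15-18=36; pred: 16+6-3=19
Step 4: prey: 36+14-20=30; pred: 19+6-3=22
Step 5: prey: 30+12-19=23; pred: 22+6-4=24
Step 6: prey: 23+9-16=16; pred: 24+5-4=25
Step 7: prey: 16+6-12=10; pred: 25+4-5=24
Step 8: prey: 10+4-7=7; pred: 24+2-4=22
Step 9: prey: 7+2-4=5; pred: 22+1-4=19
Step 10: prey: 5+2-2=5; pred: 19+0-3=16
Max prey = 39 at step 1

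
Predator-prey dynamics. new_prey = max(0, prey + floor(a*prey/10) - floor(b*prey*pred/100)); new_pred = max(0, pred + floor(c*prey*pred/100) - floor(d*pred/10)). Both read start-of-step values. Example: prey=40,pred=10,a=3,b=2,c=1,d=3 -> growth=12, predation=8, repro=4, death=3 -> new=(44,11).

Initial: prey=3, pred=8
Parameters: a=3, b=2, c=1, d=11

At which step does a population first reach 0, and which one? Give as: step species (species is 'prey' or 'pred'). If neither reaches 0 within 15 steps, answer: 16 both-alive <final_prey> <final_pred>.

Answer: 1 pred

Derivation:
Step 1: prey: 3+0-0=3; pred: 8+0-8=0
First extinction: pred at step 1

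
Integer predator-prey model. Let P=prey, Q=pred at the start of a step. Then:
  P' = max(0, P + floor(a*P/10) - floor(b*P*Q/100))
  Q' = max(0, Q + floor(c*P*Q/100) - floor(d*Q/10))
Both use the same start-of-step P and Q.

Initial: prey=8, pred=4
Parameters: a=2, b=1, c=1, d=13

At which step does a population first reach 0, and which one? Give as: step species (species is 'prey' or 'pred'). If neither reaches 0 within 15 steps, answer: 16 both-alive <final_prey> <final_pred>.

Answer: 1 pred

Derivation:
Step 1: prey: 8+1-0=9; pred: 4+0-5=0
First extinction: pred at step 1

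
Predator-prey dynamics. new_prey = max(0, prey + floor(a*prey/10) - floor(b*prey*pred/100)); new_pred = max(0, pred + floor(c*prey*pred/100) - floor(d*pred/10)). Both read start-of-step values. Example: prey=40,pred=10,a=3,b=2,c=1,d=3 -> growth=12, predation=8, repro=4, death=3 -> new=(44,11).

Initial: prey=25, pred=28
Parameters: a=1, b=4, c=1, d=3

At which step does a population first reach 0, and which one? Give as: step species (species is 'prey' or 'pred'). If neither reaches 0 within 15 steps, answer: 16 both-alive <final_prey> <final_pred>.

Answer: 1 prey

Derivation:
Step 1: prey: 25+2-28=0; pred: 28+7-8=27
First extinction: prey at step 1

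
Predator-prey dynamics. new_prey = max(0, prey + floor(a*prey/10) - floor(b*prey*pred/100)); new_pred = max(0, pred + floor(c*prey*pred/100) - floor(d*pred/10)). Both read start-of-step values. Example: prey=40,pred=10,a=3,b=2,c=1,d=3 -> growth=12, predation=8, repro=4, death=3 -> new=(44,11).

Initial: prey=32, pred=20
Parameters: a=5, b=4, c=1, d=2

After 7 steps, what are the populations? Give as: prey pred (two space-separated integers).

Step 1: prey: 32+16-25=23; pred: 20+6-4=22
Step 2: prey: 23+11-20=14; pred: 22+5-4=23
Step 3: prey: 14+7-12=9; pred: 23+3-4=22
Step 4: prey: 9+4-7=6; pred: 22+1-4=19
Step 5: prey: 6+3-4=5; pred: 19+1-3=17
Step 6: prey: 5+2-3=4; pred: 17+0-3=14
Step 7: prey: 4+2-2=4; pred: 14+0-2=12

Answer: 4 12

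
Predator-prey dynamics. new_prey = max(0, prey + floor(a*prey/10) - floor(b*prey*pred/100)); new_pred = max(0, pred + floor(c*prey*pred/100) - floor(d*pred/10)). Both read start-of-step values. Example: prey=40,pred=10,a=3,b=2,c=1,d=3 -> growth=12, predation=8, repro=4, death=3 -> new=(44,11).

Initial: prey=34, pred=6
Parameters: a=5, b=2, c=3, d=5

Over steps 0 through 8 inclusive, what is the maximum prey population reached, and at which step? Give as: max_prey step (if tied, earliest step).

Answer: 72 3

Derivation:
Step 1: prey: 34+17-4=47; pred: 6+6-3=9
Step 2: prey: 47+23-8=62; pred: 9+12-4=17
Step 3: prey: 62+31-21=72; pred: 17+31-8=40
Step 4: prey: 72+36-57=51; pred: 40+86-20=106
Step 5: prey: 51+25-108=0; pred: 106+162-53=215
Step 6: prey: 0+0-0=0; pred: 215+0-107=108
Step 7: prey: 0+0-0=0; pred: 108+0-54=54
Step 8: prey: 0+0-0=0; pred: 54+0-27=27
Max prey = 72 at step 3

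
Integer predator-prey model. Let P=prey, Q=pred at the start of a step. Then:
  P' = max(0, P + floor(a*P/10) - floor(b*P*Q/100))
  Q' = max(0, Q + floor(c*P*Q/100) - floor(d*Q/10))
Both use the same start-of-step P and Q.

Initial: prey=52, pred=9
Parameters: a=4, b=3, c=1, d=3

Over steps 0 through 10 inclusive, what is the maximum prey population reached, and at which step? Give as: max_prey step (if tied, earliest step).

Step 1: prey: 52+20-14=58; pred: 9+4-2=11
Step 2: prey: 58+23-19=62; pred: 11+6-3=14
Step 3: prey: 62+24-26=60; pred: 14+8-4=18
Step 4: prey: 60+24-32=52; pred: 18+10-5=23
Step 5: prey: 52+20-35=37; pred: 23+11-6=28
Step 6: prey: 37+14-31=20; pred: 28+10-8=30
Step 7: prey: 20+8-18=10; pred: 30+6-9=27
Step 8: prey: 10+4-8=6; pred: 27+2-8=21
Step 9: prey: 6+2-3=5; pred: 21+1-6=16
Step 10: prey: 5+2-2=5; pred: 16+0-4=12
Max prey = 62 at step 2

Answer: 62 2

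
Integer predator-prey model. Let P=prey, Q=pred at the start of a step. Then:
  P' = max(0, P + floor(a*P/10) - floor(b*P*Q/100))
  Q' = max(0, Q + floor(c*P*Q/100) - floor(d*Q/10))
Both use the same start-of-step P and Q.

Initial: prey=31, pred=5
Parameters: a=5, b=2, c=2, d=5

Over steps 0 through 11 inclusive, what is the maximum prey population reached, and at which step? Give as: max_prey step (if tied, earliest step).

Step 1: prey: 31+15-3=43; pred: 5+3-2=6
Step 2: prey: 43+21-5=59; pred: 6+5-3=8
Step 3: prey: 59+29-9=79; pred: 8+9-4=13
Step 4: prey: 79+39-20=98; pred: 13+20-6=27
Step 5: prey: 98+49-52=95; pred: 27+52-13=66
Step 6: prey: 95+47-125=17; pred: 66+125-33=158
Step 7: prey: 17+8-53=0; pred: 158+53-79=132
Step 8: prey: 0+0-0=0; pred: 132+0-66=66
Step 9: prey: 0+0-0=0; pred: 66+0-33=33
Step 10: prey: 0+0-0=0; pred: 33+0-16=17
Step 11: prey: 0+0-0=0; pred: 17+0-8=9
Max prey = 98 at step 4

Answer: 98 4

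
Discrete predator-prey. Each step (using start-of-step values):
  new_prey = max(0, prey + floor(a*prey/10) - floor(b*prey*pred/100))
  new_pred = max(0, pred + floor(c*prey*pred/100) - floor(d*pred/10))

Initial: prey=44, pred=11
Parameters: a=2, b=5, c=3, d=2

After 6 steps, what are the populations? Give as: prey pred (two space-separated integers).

Step 1: prey: 44+8-24=28; pred: 11+14-2=23
Step 2: prey: 28+5-32=1; pred: 23+19-4=38
Step 3: prey: 1+0-1=0; pred: 38+1-7=32
Step 4: prey: 0+0-0=0; pred: 32+0-6=26
Step 5: prey: 0+0-0=0; pred: 26+0-5=21
Step 6: prey: 0+0-0=0; pred: 21+0-4=17

Answer: 0 17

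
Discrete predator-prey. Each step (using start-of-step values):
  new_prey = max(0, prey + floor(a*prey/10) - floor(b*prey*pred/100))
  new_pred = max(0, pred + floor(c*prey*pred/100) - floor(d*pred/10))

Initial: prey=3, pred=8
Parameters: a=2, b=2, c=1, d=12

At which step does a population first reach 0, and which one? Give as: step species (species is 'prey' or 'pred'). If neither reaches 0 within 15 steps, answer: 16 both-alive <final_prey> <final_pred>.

Step 1: prey: 3+0-0=3; pred: 8+0-9=0
First extinction: pred at step 1

Answer: 1 pred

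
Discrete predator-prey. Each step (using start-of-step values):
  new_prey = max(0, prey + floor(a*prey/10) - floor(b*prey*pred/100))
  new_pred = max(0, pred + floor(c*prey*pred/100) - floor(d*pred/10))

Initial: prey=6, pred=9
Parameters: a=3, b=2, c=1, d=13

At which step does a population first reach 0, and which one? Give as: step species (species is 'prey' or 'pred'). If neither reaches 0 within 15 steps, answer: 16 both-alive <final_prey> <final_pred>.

Answer: 1 pred

Derivation:
Step 1: prey: 6+1-1=6; pred: 9+0-11=0
First extinction: pred at step 1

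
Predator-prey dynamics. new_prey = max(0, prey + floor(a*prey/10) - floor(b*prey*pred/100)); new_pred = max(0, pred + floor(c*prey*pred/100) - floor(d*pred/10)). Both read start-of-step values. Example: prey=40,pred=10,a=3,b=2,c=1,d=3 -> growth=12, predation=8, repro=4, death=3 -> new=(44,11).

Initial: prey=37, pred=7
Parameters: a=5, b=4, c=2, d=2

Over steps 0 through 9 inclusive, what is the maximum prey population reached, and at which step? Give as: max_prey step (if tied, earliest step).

Answer: 48 2

Derivation:
Step 1: prey: 37+18-10=45; pred: 7+5-1=11
Step 2: prey: 45+22-19=48; pred: 11+9-2=18
Step 3: prey: 48+24-34=38; pred: 18+17-3=32
Step 4: prey: 38+19-48=9; pred: 32+24-6=50
Step 5: prey: 9+4-18=0; pred: 50+9-10=49
Step 6: prey: 0+0-0=0; pred: 49+0-9=40
Step 7: prey: 0+0-0=0; pred: 40+0-8=32
Step 8: prey: 0+0-0=0; pred: 32+0-6=26
Step 9: prey: 0+0-0=0; pred: 26+0-5=21
Max prey = 48 at step 2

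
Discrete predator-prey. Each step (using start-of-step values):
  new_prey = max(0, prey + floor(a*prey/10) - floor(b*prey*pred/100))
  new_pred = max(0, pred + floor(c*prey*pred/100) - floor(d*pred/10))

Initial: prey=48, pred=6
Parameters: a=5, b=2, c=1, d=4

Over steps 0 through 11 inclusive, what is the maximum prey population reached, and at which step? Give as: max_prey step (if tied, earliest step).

Step 1: prey: 48+24-5=67; pred: 6+2-2=6
Step 2: prey: 67+33-8=92; pred: 6+4-2=8
Step 3: prey: 92+46-14=124; pred: 8+7-3=12
Step 4: prey: 124+62-29=157; pred: 12+14-4=22
Step 5: prey: 157+78-69=166; pred: 22+34-8=48
Step 6: prey: 166+83-159=90; pred: 48+79-19=108
Step 7: prey: 90+45-194=0; pred: 108+97-43=162
Step 8: prey: 0+0-0=0; pred: 162+0-64=98
Step 9: prey: 0+0-0=0; pred: 98+0-39=59
Step 10: prey: 0+0-0=0; pred: 59+0-23=36
Step 11: prey: 0+0-0=0; pred: 36+0-14=22
Max prey = 166 at step 5

Answer: 166 5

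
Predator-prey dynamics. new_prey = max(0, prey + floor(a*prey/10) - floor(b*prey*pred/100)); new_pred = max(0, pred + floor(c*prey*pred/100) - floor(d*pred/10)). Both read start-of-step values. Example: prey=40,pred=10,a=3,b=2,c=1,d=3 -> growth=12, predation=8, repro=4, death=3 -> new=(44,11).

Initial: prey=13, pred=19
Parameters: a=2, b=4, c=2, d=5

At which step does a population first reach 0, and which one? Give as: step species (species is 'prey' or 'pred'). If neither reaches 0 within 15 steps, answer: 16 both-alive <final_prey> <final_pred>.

Answer: 16 both-alive 3 1

Derivation:
Step 1: prey: 13+2-9=6; pred: 19+4-9=14
Step 2: prey: 6+1-3=4; pred: 14+1-7=8
Step 3: prey: 4+0-1=3; pred: 8+0-4=4
Step 4: prey: 3+0-0=3; pred: 4+0-2=2
Step 5: prey: 3+0-0=3; pred: 2+0-1=1
Step 6: prey: 3+0-0=3; pred: 1+0-0=1
Steps 7-15: state stable at prey=3, pred=1 (no change)
No extinction within 15 steps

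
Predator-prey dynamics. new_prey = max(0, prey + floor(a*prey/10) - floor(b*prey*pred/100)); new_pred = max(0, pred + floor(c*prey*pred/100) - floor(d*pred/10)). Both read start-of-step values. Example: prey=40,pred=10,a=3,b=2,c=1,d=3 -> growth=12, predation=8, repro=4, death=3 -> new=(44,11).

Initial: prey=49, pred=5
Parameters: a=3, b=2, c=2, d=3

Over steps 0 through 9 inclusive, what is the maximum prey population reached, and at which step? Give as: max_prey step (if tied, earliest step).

Step 1: prey: 49+14-4=59; pred: 5+4-1=8
Step 2: prey: 59+17-9=67; pred: 8+9-2=15
Step 3: prey: 67+20-20=67; pred: 15+20-4=31
Step 4: prey: 67+20-41=46; pred: 31+41-9=63
Step 5: prey: 46+13-57=2; pred: 63+57-18=102
Step 6: prey: 2+0-4=0; pred: 102+4-30=76
Step 7: prey: 0+0-0=0; pred: 76+0-22=54
Step 8: prey: 0+0-0=0; pred: 54+0-16=38
Step 9: prey: 0+0-0=0; pred: 38+0-11=27
Max prey = 67 at step 2

Answer: 67 2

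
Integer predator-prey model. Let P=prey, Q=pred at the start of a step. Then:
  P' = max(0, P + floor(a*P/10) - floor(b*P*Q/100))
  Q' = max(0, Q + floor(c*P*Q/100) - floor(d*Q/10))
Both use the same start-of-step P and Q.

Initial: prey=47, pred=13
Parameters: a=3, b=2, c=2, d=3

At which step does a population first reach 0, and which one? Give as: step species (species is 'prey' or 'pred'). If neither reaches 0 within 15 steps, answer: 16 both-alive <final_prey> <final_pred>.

Answer: 5 prey

Derivation:
Step 1: prey: 47+14-12=49; pred: 13+12-3=22
Step 2: prey: 49+14-21=42; pred: 22+21-6=37
Step 3: prey: 42+12-31=23; pred: 37+31-11=57
Step 4: prey: 23+6-26=3; pred: 57+26-17=66
Step 5: prey: 3+0-3=0; pred: 66+3-19=50
First extinction: prey at step 5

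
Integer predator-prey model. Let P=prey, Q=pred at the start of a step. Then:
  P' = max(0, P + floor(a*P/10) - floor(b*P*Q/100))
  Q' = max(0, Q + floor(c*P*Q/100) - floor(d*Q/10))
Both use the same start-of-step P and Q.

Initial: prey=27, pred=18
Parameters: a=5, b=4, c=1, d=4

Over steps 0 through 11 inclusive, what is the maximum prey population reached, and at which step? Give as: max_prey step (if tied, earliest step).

Answer: 129 11

Derivation:
Step 1: prey: 27+13-19=21; pred: 18+4-7=15
Step 2: prey: 21+10-12=19; pred: 15+3-6=12
Step 3: prey: 19+9-9=19; pred: 12+2-4=10
Step 4: prey: 19+9-7=21; pred: 10+1-4=7
Step 5: prey: 21+10-5=26; pred: 7+1-2=6
Step 6: prey: 26+13-6=33; pred: 6+1-2=5
Step 7: prey: 33+16-6=43; pred: 5+1-2=4
Step 8: prey: 43+21-6=58; pred: 4+1-1=4
Step 9: prey: 58+29-9=78; pred: 4+2-1=5
Step 10: prey: 78+39-15=102; pred: 5+3-2=6
Step 11: prey: 102+51-24=129; pred: 6+6-2=10
Max prey = 129 at step 11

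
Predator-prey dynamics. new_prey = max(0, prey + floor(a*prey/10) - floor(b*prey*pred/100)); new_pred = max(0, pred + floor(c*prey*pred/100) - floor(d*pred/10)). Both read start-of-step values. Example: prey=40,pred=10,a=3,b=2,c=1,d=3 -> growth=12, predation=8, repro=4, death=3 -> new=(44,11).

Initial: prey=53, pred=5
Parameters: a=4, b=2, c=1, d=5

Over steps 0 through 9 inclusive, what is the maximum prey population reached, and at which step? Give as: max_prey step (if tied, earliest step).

Answer: 164 5

Derivation:
Step 1: prey: 53+21-5=69; pred: 5+2-2=5
Step 2: prey: 69+27-6=90; pred: 5+3-2=6
Step 3: prey: 90+36-10=116; pred: 6+5-3=8
Step 4: prey: 116+46-18=144; pred: 8+9-4=13
Step 5: prey: 144+57-37=164; pred: 13+18-6=25
Step 6: prey: 164+65-82=147; pred: 25+41-12=54
Step 7: prey: 147+58-158=47; pred: 54+79-27=106
Step 8: prey: 47+18-99=0; pred: 106+49-53=102
Step 9: prey: 0+0-0=0; pred: 102+0-51=51
Max prey = 164 at step 5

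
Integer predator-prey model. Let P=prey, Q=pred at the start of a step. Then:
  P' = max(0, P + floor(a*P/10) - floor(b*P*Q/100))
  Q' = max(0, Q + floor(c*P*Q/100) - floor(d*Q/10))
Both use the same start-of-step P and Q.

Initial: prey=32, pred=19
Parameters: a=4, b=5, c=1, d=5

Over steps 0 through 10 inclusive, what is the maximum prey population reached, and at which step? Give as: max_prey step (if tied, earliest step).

Answer: 46 10

Derivation:
Step 1: prey: 32+12-30=14; pred: 19+6-9=16
Step 2: prey: 14+5-11=8; pred: 16+2-8=10
Step 3: prey: 8+3-4=7; pred: 10+0-5=5
Step 4: prey: 7+2-1=8; pred: 5+0-2=3
Step 5: prey: 8+3-1=10; pred: 3+0-1=2
Step 6: prey: 10+4-1=13; pred: 2+0-1=1
Step 7: prey: 13+5-0=18; pred: 1+0-0=1
Step 8: prey: 18+7-0=25; pred: 1+0-0=1
Step 9: prey: 25+10-1=34; pred: 1+0-0=1
Step 10: prey: 34+13-1=46; pred: 1+0-0=1
Max prey = 46 at step 10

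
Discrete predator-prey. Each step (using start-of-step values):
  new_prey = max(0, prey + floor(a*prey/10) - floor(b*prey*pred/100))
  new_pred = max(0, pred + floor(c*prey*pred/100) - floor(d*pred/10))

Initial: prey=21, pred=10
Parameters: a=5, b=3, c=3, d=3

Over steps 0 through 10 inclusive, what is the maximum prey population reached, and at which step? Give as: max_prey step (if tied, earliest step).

Step 1: prey: 21+10-6=25; pred: 10+6-3=13
Step 2: prey: 25+12-9=28; pred: 13+9-3=19
Step 3: prey: 28+14-15=27; pred: 19+15-5=29
Step 4: prey: 27+13-23=17; pred: 29+23-8=44
Step 5: prey: 17+8-22=3; pred: 44+22-13=53
Step 6: prey: 3+1-4=0; pred: 53+4-15=42
Step 7: prey: 0+0-0=0; pred: 42+0-12=30
Step 8: prey: 0+0-0=0; pred: 30+0-9=21
Step 9: prey: 0+0-0=0; pred: 21+0-6=15
Step 10: prey: 0+0-0=0; pred: 15+0-4=11
Max prey = 28 at step 2

Answer: 28 2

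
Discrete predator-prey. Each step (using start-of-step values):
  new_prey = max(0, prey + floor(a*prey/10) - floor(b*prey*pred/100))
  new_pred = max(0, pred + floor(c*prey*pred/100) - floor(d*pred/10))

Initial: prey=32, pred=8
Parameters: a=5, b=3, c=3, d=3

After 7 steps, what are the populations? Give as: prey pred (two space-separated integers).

Answer: 0 32

Derivation:
Step 1: prey: 32+16-7=41; pred: 8+7-2=13
Step 2: prey: 41+20-15=46; pred: 13+15-3=25
Step 3: prey: 46+23-34=35; pred: 25+34-7=52
Step 4: prey: 35+17-54=0; pred: 52+54-15=91
Step 5: prey: 0+0-0=0; pred: 91+0-27=64
Step 6: prey: 0+0-0=0; pred: 64+0-19=45
Step 7: prey: 0+0-0=0; pred: 45+0-13=32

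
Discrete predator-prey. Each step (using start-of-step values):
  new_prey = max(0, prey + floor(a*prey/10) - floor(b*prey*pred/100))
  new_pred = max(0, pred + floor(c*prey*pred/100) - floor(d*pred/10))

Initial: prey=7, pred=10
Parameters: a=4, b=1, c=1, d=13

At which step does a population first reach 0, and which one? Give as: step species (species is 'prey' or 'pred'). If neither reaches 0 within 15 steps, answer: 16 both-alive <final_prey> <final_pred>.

Answer: 1 pred

Derivation:
Step 1: prey: 7+2-0=9; pred: 10+0-13=0
First extinction: pred at step 1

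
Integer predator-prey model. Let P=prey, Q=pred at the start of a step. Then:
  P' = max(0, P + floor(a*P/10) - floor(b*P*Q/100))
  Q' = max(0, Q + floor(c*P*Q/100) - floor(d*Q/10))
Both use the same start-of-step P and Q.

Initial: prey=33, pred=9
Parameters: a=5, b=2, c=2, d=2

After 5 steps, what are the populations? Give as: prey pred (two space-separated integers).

Step 1: prey: 33+16-5=44; pred: 9+5-1=13
Step 2: prey: 44+22-11=55; pred: 13+11-2=22
Step 3: prey: 55+27-24=58; pred: 22+24-4=42
Step 4: prey: 58+29-48=39; pred: 42+48-8=82
Step 5: prey: 39+19-63=0; pred: 82+63-16=129

Answer: 0 129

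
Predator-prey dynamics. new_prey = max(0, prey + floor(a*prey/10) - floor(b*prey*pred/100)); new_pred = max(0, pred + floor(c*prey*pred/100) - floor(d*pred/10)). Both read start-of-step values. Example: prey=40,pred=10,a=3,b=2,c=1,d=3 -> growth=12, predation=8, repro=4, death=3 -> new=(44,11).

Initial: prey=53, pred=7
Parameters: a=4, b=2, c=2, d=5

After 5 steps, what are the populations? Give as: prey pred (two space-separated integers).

Answer: 0 121

Derivation:
Step 1: prey: 53+21-7=67; pred: 7+7-3=11
Step 2: prey: 67+26-14=79; pred: 11+14-5=20
Step 3: prey: 79+31-31=79; pred: 20+31-10=41
Step 4: prey: 79+31-64=46; pred: 41+64-20=85
Step 5: prey: 46+18-78=0; pred: 85+78-42=121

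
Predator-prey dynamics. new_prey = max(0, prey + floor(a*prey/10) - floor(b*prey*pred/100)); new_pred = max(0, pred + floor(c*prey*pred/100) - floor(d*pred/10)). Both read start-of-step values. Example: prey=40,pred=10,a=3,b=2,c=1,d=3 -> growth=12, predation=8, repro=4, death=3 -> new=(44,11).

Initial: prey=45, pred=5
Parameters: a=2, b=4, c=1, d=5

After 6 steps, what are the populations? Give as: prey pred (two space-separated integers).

Answer: 45 5

Derivation:
Step 1: prey: 45+9-9=45; pred: 5+2-2=5
Step 2: prey: 45+9-9=45; pred: 5+2-2=5
Step 3: prey: 45+9-9=45; pred: 5+2-2=5
Step 4: prey: 45+9-9=45; pred: 5+2-2=5
Step 5: prey: 45+9-9=45; pred: 5+2-2=5
Step 6: prey: 45+9-9=45; pred: 5+2-2=5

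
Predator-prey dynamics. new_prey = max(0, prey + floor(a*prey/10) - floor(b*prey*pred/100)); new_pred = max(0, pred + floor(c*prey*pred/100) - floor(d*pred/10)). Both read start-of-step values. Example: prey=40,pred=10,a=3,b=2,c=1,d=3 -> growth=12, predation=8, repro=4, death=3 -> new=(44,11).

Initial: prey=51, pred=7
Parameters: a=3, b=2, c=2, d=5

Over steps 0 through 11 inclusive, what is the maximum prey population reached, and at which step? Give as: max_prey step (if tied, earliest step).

Answer: 64 2

Derivation:
Step 1: prey: 51+15-7=59; pred: 7+7-3=11
Step 2: prey: 59+17-12=64; pred: 11+12-5=18
Step 3: prey: 64+19-23=60; pred: 18+23-9=32
Step 4: prey: 60+18-38=40; pred: 32+38-16=54
Step 5: prey: 40+12-43=9; pred: 54+43-27=70
Step 6: prey: 9+2-12=0; pred: 70+12-35=47
Step 7: prey: 0+0-0=0; pred: 47+0-23=24
Step 8: prey: 0+0-0=0; pred: 24+0-12=12
Step 9: prey: 0+0-0=0; pred: 12+0-6=6
Step 10: prey: 0+0-0=0; pred: 6+0-3=3
Step 11: prey: 0+0-0=0; pred: 3+0-1=2
Max prey = 64 at step 2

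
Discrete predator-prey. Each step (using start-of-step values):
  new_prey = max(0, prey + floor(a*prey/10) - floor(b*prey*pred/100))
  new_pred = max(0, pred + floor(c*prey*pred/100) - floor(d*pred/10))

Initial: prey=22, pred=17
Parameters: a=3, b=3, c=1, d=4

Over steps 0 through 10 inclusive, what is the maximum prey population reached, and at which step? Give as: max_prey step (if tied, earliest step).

Step 1: prey: 22+6-11=17; pred: 17+3-6=14
Step 2: prey: 17+5-7=15; pred: 14+2-5=11
Step 3: prey: 15+4-4=15; pred: 11+1-4=8
Step 4: prey: 15+4-3=16; pred: 8+1-3=6
Step 5: prey: 16+4-2=18; pred: 6+0-2=4
Step 6: prey: 18+5-2=21; pred: 4+0-1=3
Step 7: prey: 21+6-1=26; pred: 3+0-1=2
Step 8: prey: 26+7-1=32; pred: 2+0-0=2
Step 9: prey: 32+9-1=40; pred: 2+0-0=2
Step 10: prey: 40+12-2=50; pred: 2+0-0=2
Max prey = 50 at step 10

Answer: 50 10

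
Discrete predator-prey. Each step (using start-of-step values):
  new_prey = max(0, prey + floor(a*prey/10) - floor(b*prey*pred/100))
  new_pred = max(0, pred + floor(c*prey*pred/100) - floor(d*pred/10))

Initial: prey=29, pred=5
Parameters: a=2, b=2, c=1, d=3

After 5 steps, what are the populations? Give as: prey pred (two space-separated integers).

Step 1: prey: 29+5-2=32; pred: 5+1-1=5
Step 2: prey: 32+6-3=35; pred: 5+1-1=5
Step 3: prey: 35+7-3=39; pred: 5+1-1=5
Step 4: prey: 39+7-3=43; pred: 5+1-1=5
Step 5: prey: 43+8-4=47; pred: 5+2-1=6

Answer: 47 6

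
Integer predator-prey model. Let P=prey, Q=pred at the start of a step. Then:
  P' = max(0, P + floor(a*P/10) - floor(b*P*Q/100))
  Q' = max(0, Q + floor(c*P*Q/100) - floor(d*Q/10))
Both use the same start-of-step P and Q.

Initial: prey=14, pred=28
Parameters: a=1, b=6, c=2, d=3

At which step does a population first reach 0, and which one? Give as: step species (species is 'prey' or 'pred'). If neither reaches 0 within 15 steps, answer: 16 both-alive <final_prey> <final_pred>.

Step 1: prey: 14+1-23=0; pred: 28+7-8=27
First extinction: prey at step 1

Answer: 1 prey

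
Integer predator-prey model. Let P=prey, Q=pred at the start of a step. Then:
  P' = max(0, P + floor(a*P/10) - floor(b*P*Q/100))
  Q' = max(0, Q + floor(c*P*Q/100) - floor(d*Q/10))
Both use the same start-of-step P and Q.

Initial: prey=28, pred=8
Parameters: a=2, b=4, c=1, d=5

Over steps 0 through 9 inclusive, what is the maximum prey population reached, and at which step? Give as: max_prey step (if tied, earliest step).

Step 1: prey: 28+5-8=25; pred: 8+2-4=6
Step 2: prey: 25+5-6=24; pred: 6+1-3=4
Step 3: prey: 24+4-3=25; pred: 4+0-2=2
Step 4: prey: 25+5-2=28; pred: 2+0-1=1
Step 5: prey: 28+5-1=32; pred: 1+0-0=1
Step 6: prey: 32+6-1=37; pred: 1+0-0=1
Step 7: prey: 37+7-1=43; pred: 1+0-0=1
Step 8: prey: 43+8-1=50; pred: 1+0-0=1
Step 9: prey: 50+10-2=58; pred: 1+0-0=1
Max prey = 58 at step 9

Answer: 58 9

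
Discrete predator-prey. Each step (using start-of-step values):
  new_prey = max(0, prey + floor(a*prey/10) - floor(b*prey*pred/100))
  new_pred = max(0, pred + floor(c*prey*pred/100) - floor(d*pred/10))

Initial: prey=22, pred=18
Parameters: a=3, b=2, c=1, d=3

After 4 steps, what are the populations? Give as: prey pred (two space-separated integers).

Step 1: prey: 22+6-7=21; pred: 18+3-5=16
Step 2: prey: 21+6-6=21; pred: 16+3-4=15
Step 3: prey: 21+6-6=21; pred: 15+3-4=14
Step 4: prey: 21+6-5=22; pred: 14+2-4=12

Answer: 22 12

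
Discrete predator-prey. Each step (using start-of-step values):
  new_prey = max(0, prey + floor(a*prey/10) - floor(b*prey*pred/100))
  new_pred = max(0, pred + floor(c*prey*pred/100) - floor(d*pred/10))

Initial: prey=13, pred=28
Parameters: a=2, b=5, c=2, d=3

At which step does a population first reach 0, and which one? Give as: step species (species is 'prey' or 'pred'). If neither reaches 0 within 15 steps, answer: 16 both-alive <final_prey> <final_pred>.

Step 1: prey: 13+2-18=0; pred: 28+7-8=27
First extinction: prey at step 1

Answer: 1 prey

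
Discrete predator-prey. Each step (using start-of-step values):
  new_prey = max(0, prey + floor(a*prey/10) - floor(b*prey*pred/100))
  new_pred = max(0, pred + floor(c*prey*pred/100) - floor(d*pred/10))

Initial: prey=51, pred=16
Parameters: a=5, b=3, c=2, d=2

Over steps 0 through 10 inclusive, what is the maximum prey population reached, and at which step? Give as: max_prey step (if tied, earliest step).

Answer: 52 1

Derivation:
Step 1: prey: 51+25-24=52; pred: 16+16-3=29
Step 2: prey: 52+26-45=33; pred: 29+30-5=54
Step 3: prey: 33+16-53=0; pred: 54+35-10=79
Step 4: prey: 0+0-0=0; pred: 79+0-15=64
Step 5: prey: 0+0-0=0; pred: 64+0-12=52
Step 6: prey: 0+0-0=0; pred: 52+0-10=42
Step 7: prey: 0+0-0=0; pred: 42+0-8=34
Step 8: prey: 0+0-0=0; pred: 34+0-6=28
Step 9: prey: 0+0-0=0; pred: 28+0-5=23
Step 10: prey: 0+0-0=0; pred: 23+0-4=19
Max prey = 52 at step 1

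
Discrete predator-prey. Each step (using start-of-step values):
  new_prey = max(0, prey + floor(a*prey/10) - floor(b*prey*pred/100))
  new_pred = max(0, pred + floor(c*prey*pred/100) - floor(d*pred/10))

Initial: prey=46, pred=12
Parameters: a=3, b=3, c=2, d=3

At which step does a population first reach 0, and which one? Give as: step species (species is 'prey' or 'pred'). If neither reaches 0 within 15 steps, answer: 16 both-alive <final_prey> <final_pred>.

Step 1: prey: 46+13-16=43; pred: 12+11-3=20
Step 2: prey: 43+12-25=30; pred: 20+17-6=31
Step 3: prey: 30+9-27=12; pred: 31+18-9=40
Step 4: prey: 12+3-14=1; pred: 40+9-12=37
Step 5: prey: 1+0-1=0; pred: 37+0-11=26
First extinction: prey at step 5

Answer: 5 prey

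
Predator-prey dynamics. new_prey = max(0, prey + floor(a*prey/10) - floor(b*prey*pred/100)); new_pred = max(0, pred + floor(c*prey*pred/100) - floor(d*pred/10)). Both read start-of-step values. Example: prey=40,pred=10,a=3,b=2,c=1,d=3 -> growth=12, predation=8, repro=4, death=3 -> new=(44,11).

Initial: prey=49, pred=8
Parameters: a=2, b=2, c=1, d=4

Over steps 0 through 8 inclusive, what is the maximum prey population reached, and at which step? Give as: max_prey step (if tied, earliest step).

Step 1: prey: 49+9-7=51; pred: 8+3-3=8
Step 2: prey: 51+10-8=53; pred: 8+4-3=9
Step 3: prey: 53+10-9=54; pred: 9+4-3=10
Step 4: prey: 54+10-10=54; pred: 10+5-4=11
Step 5: prey: 54+10-11=53; pred: 11+5-4=12
Step 6: prey: 53+10-12=51; pred: 12+6-4=14
Step 7: prey: 51+10-14=47; pred: 14+7-5=16
Step 8: prey: 47+9-15=41; pred: 16+7-6=17
Max prey = 54 at step 3

Answer: 54 3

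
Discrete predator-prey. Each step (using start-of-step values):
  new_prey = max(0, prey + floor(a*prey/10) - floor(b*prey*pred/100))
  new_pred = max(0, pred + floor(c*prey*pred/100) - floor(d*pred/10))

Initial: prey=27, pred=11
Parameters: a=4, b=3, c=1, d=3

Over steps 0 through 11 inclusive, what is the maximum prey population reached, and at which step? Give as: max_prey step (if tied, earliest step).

Answer: 51 7

Derivation:
Step 1: prey: 27+10-8=29; pred: 11+2-3=10
Step 2: prey: 29+11-8=32; pred: 10+2-3=9
Step 3: prey: 32+12-8=36; pred: 9+2-2=9
Step 4: prey: 36+14-9=41; pred: 9+3-2=10
Step 5: prey: 41+16-12=45; pred: 10+4-3=11
Step 6: prey: 45+18-14=49; pred: 11+4-3=12
Step 7: prey: 49+19-17=51; pred: 12+5-3=14
Step 8: prey: 51+20-21=50; pred: 14+7-4=17
Step 9: prey: 50+20-25=45; pred: 17+8-5=20
Step 10: prey: 45+18-27=36; pred: 20+9-6=23
Step 11: prey: 36+14-24=26; pred: 23+8-6=25
Max prey = 51 at step 7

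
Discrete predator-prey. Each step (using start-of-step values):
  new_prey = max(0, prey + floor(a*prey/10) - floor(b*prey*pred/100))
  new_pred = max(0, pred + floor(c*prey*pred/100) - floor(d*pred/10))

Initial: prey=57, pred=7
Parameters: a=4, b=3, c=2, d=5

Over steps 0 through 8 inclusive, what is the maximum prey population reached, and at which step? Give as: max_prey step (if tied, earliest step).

Answer: 73 2

Derivation:
Step 1: prey: 57+22-11=68; pred: 7+7-3=11
Step 2: prey: 68+27-22=73; pred: 11+14-5=20
Step 3: prey: 73+29-43=59; pred: 20+29-10=39
Step 4: prey: 59+23-69=13; pred: 39+46-19=66
Step 5: prey: 13+5-25=0; pred: 66+17-33=50
Step 6: prey: 0+0-0=0; pred: 50+0-25=25
Step 7: prey: 0+0-0=0; pred: 25+0-12=13
Step 8: prey: 0+0-0=0; pred: 13+0-6=7
Max prey = 73 at step 2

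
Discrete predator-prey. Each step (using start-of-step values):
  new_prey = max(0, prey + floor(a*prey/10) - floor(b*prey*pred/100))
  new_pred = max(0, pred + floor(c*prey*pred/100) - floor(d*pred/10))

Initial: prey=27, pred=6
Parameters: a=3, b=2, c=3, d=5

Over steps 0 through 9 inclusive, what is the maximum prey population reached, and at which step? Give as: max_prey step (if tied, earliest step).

Step 1: prey: 27+8-3=32; pred: 6+4-3=7
Step 2: prey: 32+9-4=37; pred: 7+6-3=10
Step 3: prey: 37+11-7=41; pred: 10+11-5=16
Step 4: prey: 41+12-13=40; pred: 16+19-8=27
Step 5: prey: 40+12-21=31; pred: 27+32-13=46
Step 6: prey: 31+9-28=12; pred: 46+42-23=65
Step 7: prey: 12+3-15=0; pred: 65+23-32=56
Step 8: prey: 0+0-0=0; pred: 56+0-28=28
Step 9: prey: 0+0-0=0; pred: 28+0-14=14
Max prey = 41 at step 3

Answer: 41 3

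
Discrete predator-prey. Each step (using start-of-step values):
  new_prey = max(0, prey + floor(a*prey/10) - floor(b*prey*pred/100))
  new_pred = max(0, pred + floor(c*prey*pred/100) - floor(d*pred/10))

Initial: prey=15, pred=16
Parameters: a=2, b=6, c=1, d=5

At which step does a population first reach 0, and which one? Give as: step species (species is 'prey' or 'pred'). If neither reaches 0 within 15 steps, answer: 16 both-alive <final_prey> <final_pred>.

Step 1: prey: 15+3-14=4; pred: 16+2-8=10
Step 2: prey: 4+0-2=2; pred: 10+0-5=5
Step 3: prey: 2+0-0=2; pred: 5+0-2=3
Step 4: prey: 2+0-0=2; pred: 3+0-1=2
Step 5: prey: 2+0-0=2; pred: 2+0-1=1
Step 6: prey: 2+0-0=2; pred: 1+0-0=1
Steps 7-15: state stable at prey=2, pred=1 (no change)
No extinction within 15 steps

Answer: 16 both-alive 2 1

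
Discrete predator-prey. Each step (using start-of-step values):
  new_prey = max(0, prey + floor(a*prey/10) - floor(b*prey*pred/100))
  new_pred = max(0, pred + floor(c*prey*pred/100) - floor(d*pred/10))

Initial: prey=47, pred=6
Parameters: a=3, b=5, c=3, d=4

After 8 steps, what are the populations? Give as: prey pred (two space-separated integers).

Answer: 0 4

Derivation:
Step 1: prey: 47+14-14=47; pred: 6+8-2=12
Step 2: prey: 47+14-28=33; pred: 12+16-4=24
Step 3: prey: 33+9-39=3; pred: 24+23-9=38
Step 4: prey: 3+0-5=0; pred: 38+3-15=26
Step 5: prey: 0+0-0=0; pred: 26+0-10=16
Step 6: prey: 0+0-0=0; pred: 16+0-6=10
Step 7: prey: 0+0-0=0; pred: 10+0-4=6
Step 8: prey: 0+0-0=0; pred: 6+0-2=4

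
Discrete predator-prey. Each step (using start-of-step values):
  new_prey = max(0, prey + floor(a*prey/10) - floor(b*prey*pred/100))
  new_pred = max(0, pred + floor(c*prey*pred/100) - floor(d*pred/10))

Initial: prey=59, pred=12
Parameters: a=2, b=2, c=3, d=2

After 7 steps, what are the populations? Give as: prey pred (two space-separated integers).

Answer: 0 58

Derivation:
Step 1: prey: 59+11-14=56; pred: 12+21-2=31
Step 2: prey: 56+11-34=33; pred: 31+52-6=77
Step 3: prey: 33+6-50=0; pred: 77+76-15=138
Step 4: prey: 0+0-0=0; pred: 138+0-27=111
Step 5: prey: 0+0-0=0; pred: 111+0-22=89
Step 6: prey: 0+0-0=0; pred: 89+0-17=72
Step 7: prey: 0+0-0=0; pred: 72+0-14=58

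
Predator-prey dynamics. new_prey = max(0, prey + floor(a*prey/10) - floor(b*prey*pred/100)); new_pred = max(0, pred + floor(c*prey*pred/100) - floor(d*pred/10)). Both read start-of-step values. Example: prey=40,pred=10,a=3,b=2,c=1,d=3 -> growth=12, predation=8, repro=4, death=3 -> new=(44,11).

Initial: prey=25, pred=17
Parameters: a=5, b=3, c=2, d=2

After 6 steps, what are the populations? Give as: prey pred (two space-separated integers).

Step 1: prey: 25+12-12=25; pred: 17+8-3=22
Step 2: prey: 25+12-16=21; pred: 22+11-4=29
Step 3: prey: 21+10-18=13; pred: 29+12-5=36
Step 4: prey: 13+6-14=5; pred: 36+9-7=38
Step 5: prey: 5+2-5=2; pred: 38+3-7=34
Step 6: prey: 2+1-2=1; pred: 34+1-6=29

Answer: 1 29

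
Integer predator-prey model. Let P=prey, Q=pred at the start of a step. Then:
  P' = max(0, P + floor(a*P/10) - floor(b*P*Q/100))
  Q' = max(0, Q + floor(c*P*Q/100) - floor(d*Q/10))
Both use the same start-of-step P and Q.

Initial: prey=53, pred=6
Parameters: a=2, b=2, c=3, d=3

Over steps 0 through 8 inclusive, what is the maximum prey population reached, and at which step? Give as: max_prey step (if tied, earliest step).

Answer: 57 1

Derivation:
Step 1: prey: 53+10-6=57; pred: 6+9-1=14
Step 2: prey: 57+11-15=53; pred: 14+23-4=33
Step 3: prey: 53+10-34=29; pred: 33+52-9=76
Step 4: prey: 29+5-44=0; pred: 76+66-22=120
Step 5: prey: 0+0-0=0; pred: 120+0-36=84
Step 6: prey: 0+0-0=0; pred: 84+0-25=59
Step 7: prey: 0+0-0=0; pred: 59+0-17=42
Step 8: prey: 0+0-0=0; pred: 42+0-12=30
Max prey = 57 at step 1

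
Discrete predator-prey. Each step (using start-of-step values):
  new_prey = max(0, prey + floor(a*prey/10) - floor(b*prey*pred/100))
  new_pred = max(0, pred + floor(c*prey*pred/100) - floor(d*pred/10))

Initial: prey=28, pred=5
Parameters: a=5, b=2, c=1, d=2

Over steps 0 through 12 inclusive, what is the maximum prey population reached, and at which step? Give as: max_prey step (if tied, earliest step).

Answer: 133 6

Derivation:
Step 1: prey: 28+14-2=40; pred: 5+1-1=5
Step 2: prey: 40+20-4=56; pred: 5+2-1=6
Step 3: prey: 56+28-6=78; pred: 6+3-1=8
Step 4: prey: 78+39-12=105; pred: 8+6-1=13
Step 5: prey: 105+52-27=130; pred: 13+13-2=24
Step 6: prey: 130+65-62=133; pred: 24+31-4=51
Step 7: prey: 133+66-135=64; pred: 51+67-10=108
Step 8: prey: 64+32-138=0; pred: 108+69-21=156
Step 9: prey: 0+0-0=0; pred: 156+0-31=125
Step 10: prey: 0+0-0=0; pred: 125+0-25=100
Step 11: prey: 0+0-0=0; pred: 100+0-20=80
Step 12: prey: 0+0-0=0; pred: 80+0-16=64
Max prey = 133 at step 6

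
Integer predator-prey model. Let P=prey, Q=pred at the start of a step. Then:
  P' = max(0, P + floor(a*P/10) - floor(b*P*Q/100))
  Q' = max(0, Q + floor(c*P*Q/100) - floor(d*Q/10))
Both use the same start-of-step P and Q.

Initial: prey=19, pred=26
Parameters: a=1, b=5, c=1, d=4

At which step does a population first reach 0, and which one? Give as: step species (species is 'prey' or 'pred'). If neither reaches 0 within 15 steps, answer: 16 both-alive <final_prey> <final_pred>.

Answer: 1 prey

Derivation:
Step 1: prey: 19+1-24=0; pred: 26+4-10=20
First extinction: prey at step 1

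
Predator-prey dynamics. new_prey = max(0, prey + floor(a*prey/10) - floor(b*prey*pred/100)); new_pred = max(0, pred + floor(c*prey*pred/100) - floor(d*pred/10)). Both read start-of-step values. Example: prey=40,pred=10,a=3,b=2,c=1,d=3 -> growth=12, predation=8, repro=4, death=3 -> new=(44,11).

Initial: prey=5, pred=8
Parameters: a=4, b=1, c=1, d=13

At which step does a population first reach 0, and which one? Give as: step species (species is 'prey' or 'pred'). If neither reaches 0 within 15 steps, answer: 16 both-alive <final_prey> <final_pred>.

Step 1: prey: 5+2-0=7; pred: 8+0-10=0
First extinction: pred at step 1

Answer: 1 pred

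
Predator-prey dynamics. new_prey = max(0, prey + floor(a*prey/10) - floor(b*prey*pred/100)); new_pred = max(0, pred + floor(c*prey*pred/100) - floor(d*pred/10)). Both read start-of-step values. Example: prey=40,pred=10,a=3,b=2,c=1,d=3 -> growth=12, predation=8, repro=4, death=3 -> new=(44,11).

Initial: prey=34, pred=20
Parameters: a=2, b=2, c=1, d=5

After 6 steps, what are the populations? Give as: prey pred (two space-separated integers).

Step 1: prey: 34+6-13=27; pred: 20+6-10=16
Step 2: prey: 27+5-8=24; pred: 16+4-8=12
Step 3: prey: 24+4-5=23; pred: 12+2-6=8
Step 4: prey: 23+4-3=24; pred: 8+1-4=5
Step 5: prey: 24+4-2=26; pred: 5+1-2=4
Step 6: prey: 26+5-2=29; pred: 4+1-2=3

Answer: 29 3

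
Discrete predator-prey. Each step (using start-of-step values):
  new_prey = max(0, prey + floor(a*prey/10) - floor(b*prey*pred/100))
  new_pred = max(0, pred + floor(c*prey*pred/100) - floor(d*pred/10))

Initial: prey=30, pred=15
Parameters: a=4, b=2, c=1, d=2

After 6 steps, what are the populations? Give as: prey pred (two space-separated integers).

Answer: 29 34

Derivation:
Step 1: prey: 30+12-9=33; pred: 15+4-3=16
Step 2: prey: 33+13-10=36; pred: 16+5-3=18
Step 3: prey: 36+14-12=38; pred: 18+6-3=21
Step 4: prey: 38+15-15=38; pred: 21+7-4=24
Step 5: prey: 38+15-18=35; pred: 24+9-4=29
Step 6: prey: 35+14-20=29; pred: 29+10-5=34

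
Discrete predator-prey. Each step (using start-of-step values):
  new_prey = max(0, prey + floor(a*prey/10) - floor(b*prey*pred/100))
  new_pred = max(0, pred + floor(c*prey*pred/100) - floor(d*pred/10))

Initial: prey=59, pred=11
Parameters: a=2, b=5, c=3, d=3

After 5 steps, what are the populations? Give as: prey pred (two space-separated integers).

Answer: 0 18

Derivation:
Step 1: prey: 59+11-32=38; pred: 11+19-3=27
Step 2: prey: 38+7-51=0; pred: 27+30-8=49
Step 3: prey: 0+0-0=0; pred: 49+0-14=35
Step 4: prey: 0+0-0=0; pred: 35+0-10=25
Step 5: prey: 0+0-0=0; pred: 25+0-7=18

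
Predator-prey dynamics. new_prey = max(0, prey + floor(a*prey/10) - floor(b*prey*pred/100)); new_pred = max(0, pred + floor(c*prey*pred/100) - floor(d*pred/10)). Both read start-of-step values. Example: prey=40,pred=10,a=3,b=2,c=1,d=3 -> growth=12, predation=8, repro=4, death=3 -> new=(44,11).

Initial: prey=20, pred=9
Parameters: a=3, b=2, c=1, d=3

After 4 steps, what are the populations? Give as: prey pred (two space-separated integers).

Step 1: prey: 20+6-3=23; pred: 9+1-2=8
Step 2: prey: 23+6-3=26; pred: 8+1-2=7
Step 3: prey: 26+7-3=30; pred: 7+1-2=6
Step 4: prey: 30+9-3=36; pred: 6+1-1=6

Answer: 36 6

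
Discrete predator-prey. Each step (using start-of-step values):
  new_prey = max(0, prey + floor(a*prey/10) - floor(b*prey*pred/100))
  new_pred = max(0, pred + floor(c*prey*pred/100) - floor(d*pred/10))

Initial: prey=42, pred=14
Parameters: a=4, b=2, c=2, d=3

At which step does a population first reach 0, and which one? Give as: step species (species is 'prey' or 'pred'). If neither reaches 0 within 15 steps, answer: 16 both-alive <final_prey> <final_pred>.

Answer: 5 prey

Derivation:
Step 1: prey: 42+16-11=47; pred: 14+11-4=21
Step 2: prey: 47+18-19=46; pred: 21+19-6=34
Step 3: prey: 46+18-31=33; pred: 34+31-10=55
Step 4: prey: 33+13-36=10; pred: 55+36-16=75
Step 5: prey: 10+4-15=0; pred: 75+15-22=68
First extinction: prey at step 5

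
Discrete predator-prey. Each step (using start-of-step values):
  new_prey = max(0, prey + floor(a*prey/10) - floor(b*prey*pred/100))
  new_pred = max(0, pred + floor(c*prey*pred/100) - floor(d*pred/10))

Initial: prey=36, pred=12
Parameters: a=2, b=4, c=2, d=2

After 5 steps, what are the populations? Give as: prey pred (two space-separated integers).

Answer: 0 18

Derivation:
Step 1: prey: 36+7-17=26; pred: 12+8-2=18
Step 2: prey: 26+5-18=13; pred: 18+9-3=24
Step 3: prey: 13+2-12=3; pred: 24+6-4=26
Step 4: prey: 3+0-3=0; pred: 26+1-5=22
Step 5: prey: 0+0-0=0; pred: 22+0-4=18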